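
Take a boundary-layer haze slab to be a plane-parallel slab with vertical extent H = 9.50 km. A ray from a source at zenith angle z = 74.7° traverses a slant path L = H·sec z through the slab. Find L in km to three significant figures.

sec z = 1/cos 74.7° = 3.7897.
L = 9.50 × 3.7897 = 36.002 km.

36.0 km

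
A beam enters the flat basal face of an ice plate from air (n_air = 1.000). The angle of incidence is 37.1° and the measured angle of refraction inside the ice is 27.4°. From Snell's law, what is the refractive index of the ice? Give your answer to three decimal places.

1.311

n = sin θ_i / sin θ_r = sin 37.1° / sin 27.4° = 0.6032 / 0.4602 = 1.3108.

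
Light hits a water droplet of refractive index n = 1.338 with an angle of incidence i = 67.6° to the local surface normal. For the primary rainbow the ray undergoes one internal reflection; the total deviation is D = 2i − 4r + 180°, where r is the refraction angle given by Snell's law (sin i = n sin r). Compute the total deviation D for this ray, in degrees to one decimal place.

sin r = sin 67.6° / 1.338 = 0.9245/1.338 = 0.6910; r = 43.71°.
D = 2·67.6° − 4·43.71° + 180° = 135.20° − 174.83° + 180° = 140.37°.

140.4°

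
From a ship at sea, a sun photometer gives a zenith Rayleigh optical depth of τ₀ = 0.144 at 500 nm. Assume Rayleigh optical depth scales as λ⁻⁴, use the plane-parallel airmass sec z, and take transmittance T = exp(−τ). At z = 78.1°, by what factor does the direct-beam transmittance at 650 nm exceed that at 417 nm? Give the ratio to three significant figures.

3.32

Airmass: sec 78.1° = 4.8496.
τ(650 nm) = 0.144 × (500/650)⁴ × 4.8496 = 0.144 × 0.3501 × 4.8496 = 0.2445.
τ(417 nm) = 0.144 × (500/417)⁴ × 4.8496 = 0.144 × 2.0670 × 4.8496 = 1.4434.
T(650)/T(417) = exp(τ_B − τ_A) = exp(1.1989) = 3.3166.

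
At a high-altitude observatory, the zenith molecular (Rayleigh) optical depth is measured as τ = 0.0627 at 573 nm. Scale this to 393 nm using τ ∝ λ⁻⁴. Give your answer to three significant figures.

0.283

τ(393 nm) = τ(573 nm) × (573/393)⁴ = 0.0627 × (1.4580)⁴ = 0.0627 × 4.5191 = 0.2833.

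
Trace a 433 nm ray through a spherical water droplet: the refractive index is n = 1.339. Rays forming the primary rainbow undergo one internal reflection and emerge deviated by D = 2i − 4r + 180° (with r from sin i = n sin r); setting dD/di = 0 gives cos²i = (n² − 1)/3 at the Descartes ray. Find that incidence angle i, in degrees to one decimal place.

59.1°

cos²i = (1.339² − 1)/3 = (1.79292 − 1)/3 = 0.26431.
cos i = 0.51411, so i = 59.062°.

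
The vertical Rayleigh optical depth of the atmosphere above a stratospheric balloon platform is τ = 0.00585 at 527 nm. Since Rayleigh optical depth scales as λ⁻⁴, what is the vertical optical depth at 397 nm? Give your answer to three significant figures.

0.0182

τ(397 nm) = τ(527 nm) × (527/397)⁴ = 0.00585 × (1.3275)⁴ = 0.00585 × 3.1051 = 0.0182.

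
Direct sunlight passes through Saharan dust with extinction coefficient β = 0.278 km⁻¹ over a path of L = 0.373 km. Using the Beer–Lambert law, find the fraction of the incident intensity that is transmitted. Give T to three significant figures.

0.902

τ = β·L = 0.278 × 0.373 = 0.1037.
T = exp(−0.1037) = 0.9015.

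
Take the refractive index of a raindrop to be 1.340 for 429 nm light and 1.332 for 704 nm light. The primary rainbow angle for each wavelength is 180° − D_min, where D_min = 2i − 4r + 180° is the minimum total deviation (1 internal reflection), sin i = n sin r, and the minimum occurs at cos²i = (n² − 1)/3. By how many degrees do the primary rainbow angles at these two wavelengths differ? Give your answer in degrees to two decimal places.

At 429 nm (n = 1.340): cos²i = 0.26520 → i = 59.004°, r = 39.770°, D_min = 138.929°, rainbow angle = 41.071°.
At 704 nm (n = 1.332): cos²i = 0.25807 → i = 59.469°, r = 40.290°, D_min = 137.776°, rainbow angle = 42.224°.
Angular width = |41.071° − 42.224°| = 1.153°.

1.15°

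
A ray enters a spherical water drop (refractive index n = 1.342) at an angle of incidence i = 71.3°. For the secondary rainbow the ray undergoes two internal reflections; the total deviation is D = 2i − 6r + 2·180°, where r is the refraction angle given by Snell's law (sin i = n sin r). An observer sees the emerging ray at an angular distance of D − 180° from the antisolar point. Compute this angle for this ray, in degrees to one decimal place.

sin r = sin 71.3° / 1.342 = 0.9472/1.342 = 0.7058; r = 44.90°.
D = 2·71.3° − 6·44.90° + 2·180° = 142.60° − 269.37° + 360° = 233.23°.
Angle from antisolar point = D − 180° = 53.23°.

53.2°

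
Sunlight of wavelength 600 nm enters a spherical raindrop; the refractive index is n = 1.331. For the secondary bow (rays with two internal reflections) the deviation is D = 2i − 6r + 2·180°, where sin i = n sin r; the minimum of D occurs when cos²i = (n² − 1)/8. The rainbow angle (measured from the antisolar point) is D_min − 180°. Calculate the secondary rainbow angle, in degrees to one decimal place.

50.4°

cos²i = (1.77156 − 1)/8 = 0.09645; i = arccos(0.31056) = 71.907°.
sin r = sin 71.907°/1.331 = 0.71417; r = 45.575°.
D_min = 2·71.907° − 6·45.575° + 360° = 230.365°.
Rainbow angle = D_min − 180° = 50.365°.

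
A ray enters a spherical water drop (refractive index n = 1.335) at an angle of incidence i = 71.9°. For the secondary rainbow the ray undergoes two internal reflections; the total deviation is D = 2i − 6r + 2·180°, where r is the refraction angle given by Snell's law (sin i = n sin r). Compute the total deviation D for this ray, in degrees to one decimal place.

sin r = sin 71.9° / 1.335 = 0.9505/1.335 = 0.7120; r = 45.40°.
D = 2·71.9° − 6·45.40° + 2·180° = 143.80° − 272.39° + 360° = 231.41°.

231.4°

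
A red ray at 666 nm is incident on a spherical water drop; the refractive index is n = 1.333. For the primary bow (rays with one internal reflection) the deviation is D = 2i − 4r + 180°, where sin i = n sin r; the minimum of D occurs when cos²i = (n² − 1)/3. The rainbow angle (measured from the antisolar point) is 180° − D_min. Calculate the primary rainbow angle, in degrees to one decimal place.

cos²i = (1.77689 − 1)/3 = 0.25896; i = arccos(0.50888) = 59.410°.
sin r = sin 59.410°/1.333 = 0.64579; r = 40.225°.
D_min = 2·59.410° − 4·40.225° + 180° = 137.922°.
Rainbow angle = 180° − D_min = 42.078°.

42.1°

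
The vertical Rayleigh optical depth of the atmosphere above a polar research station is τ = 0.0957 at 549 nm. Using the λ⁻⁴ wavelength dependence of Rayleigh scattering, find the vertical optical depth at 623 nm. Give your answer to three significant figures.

τ(623 nm) = τ(549 nm) × (549/623)⁴ = 0.0957 × (0.8812)⁴ = 0.0957 × 0.6030 = 0.0577.

0.0577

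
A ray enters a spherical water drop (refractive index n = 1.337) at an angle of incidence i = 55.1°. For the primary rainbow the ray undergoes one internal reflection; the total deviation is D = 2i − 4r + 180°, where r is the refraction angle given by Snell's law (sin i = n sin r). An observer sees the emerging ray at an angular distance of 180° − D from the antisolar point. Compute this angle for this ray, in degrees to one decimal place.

41.2°

sin r = sin 55.1° / 1.337 = 0.8202/1.337 = 0.6134; r = 37.84°.
D = 2·55.1° − 4·37.84° + 180° = 110.20° − 151.35° + 180° = 138.85°.
Angle from antisolar point = 180° − D = 41.15°.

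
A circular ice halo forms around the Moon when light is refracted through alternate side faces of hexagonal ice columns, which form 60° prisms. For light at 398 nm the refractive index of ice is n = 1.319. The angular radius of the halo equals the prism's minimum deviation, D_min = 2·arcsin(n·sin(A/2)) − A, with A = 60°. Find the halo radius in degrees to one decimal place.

n·sin(A/2) = 1.319 × sin 30° = 1.319 × 0.5000 = 0.6595.
D_min = 2·arcsin(0.6595) − 60° = 2 × 41.262° − 60° = 22.524°.

22.5°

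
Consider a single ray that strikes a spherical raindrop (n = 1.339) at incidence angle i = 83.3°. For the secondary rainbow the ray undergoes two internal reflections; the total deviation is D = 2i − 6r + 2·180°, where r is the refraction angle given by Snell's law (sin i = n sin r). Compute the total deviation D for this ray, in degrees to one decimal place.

239.3°

sin r = sin 83.3° / 1.339 = 0.9932/1.339 = 0.7417; r = 47.88°.
D = 2·83.3° − 6·47.88° + 2·180° = 166.60° − 287.27° + 360° = 239.33°.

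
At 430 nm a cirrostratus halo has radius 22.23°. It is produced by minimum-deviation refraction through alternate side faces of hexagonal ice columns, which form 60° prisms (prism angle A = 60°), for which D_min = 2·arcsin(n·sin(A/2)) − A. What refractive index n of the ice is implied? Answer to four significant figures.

Rearranging: n = sin((D_min + A)/2) / sin(A/2).
(D_min + A)/2 = (22.23° + 60°)/2 = 41.115°.
n = sin 41.115° / sin 30° = 0.6576 / 0.5000 = 1.3151.

1.315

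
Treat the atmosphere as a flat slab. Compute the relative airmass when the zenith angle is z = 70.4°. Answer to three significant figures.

2.98

X = sec z = 1/cos 70.4° = 1/0.3355 = 2.9811.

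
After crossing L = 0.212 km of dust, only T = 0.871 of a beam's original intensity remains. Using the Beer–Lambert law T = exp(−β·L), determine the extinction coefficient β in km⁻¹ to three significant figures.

Beer–Lambert: T = exp(−βL) ⇒ β = −ln(T)/L = −ln(0.871)/0.212 = 0.1381/0.212 = 0.6515 km⁻¹.

0.651 km⁻¹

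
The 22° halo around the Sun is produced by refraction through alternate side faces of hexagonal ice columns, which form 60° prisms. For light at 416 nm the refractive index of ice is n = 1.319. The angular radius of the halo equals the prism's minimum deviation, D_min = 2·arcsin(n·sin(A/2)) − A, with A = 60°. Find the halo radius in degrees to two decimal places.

n·sin(A/2) = 1.319 × sin 30° = 1.319 × 0.5000 = 0.6595.
D_min = 2·arcsin(0.6595) − 60° = 2 × 41.262° − 60° = 22.524°.

22.52°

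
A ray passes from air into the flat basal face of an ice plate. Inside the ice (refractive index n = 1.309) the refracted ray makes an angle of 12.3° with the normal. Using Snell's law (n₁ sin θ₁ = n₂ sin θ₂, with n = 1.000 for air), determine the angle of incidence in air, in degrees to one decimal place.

16.2°

Snell: sin θ_i = n · sin θ_r = 1.309 × sin 12.3° = 1.309 × 0.2130 = 0.2789.
θ_i = arcsin(0.2789) = 16.19°.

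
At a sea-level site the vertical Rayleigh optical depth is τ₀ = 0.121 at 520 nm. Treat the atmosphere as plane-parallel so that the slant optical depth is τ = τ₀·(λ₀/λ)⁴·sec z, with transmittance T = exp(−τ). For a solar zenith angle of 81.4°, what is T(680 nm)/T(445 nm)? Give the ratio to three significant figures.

Airmass: sec 81.4° = 6.6874.
τ(680 nm) = 0.121 × (520/680)⁴ × 6.6874 = 0.121 × 0.3420 × 6.6874 = 0.2767.
τ(445 nm) = 0.121 × (520/445)⁴ × 6.6874 = 0.121 × 1.8645 × 6.6874 = 1.5087.
T(680)/T(445) = exp(τ_B − τ_A) = exp(1.2320) = 3.4282.

3.43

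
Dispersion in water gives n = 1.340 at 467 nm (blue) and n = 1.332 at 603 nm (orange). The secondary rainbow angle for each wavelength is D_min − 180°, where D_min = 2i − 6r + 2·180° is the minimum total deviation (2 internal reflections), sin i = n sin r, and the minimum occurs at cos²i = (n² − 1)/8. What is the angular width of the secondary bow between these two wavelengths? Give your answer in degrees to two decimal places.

At 467 nm (n = 1.340): cos²i = 0.09945 → i = 71.618°, r = 45.088°, D_min = 232.709°, rainbow angle = 52.709°.
At 603 nm (n = 1.332): cos²i = 0.09678 → i = 71.875°, r = 45.520°, D_min = 230.628°, rainbow angle = 50.628°.
Angular width = |52.709° − 50.628°| = 2.080°.

2.08°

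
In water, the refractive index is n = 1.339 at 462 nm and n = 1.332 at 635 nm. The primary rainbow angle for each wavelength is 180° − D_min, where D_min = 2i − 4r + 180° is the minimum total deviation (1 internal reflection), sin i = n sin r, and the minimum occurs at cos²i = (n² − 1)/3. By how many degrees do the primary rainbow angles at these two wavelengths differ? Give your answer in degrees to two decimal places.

At 462 nm (n = 1.339): cos²i = 0.26431 → i = 59.062°, r = 39.834°, D_min = 138.786°, rainbow angle = 41.214°.
At 635 nm (n = 1.332): cos²i = 0.25807 → i = 59.469°, r = 40.290°, D_min = 137.776°, rainbow angle = 42.224°.
Angular width = |41.214° − 42.224°| = 1.010°.

1.01°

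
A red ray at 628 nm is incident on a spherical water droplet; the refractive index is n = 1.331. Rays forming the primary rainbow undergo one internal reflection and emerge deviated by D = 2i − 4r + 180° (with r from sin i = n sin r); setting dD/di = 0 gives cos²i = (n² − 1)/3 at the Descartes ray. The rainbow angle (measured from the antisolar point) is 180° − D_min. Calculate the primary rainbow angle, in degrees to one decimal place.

cos²i = (1.77156 − 1)/3 = 0.25719; i = arccos(0.50714) = 59.527°.
sin r = sin 59.527°/1.331 = 0.64753; r = 40.356°.
D_min = 2·59.527° − 4·40.356° + 180° = 137.630°.
Rainbow angle = 180° − D_min = 42.370°.

42.4°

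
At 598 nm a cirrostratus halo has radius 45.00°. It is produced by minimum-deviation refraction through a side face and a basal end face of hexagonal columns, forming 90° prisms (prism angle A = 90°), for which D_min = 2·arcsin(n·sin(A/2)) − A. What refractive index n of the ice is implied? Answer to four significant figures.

1.307

Rearranging: n = sin((D_min + A)/2) / sin(A/2).
(D_min + A)/2 = (45.00° + 90°)/2 = 67.500°.
n = sin 67.500° / sin 45° = 0.9239 / 0.7071 = 1.3066.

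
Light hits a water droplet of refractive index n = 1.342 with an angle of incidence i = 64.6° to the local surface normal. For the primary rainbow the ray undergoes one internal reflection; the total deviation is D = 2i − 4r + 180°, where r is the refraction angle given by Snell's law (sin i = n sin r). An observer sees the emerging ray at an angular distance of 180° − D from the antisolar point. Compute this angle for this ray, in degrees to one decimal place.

sin r = sin 64.6° / 1.342 = 0.9033/1.342 = 0.6731; r = 42.31°.
D = 2·64.6° − 4·42.31° + 180° = 129.20° − 169.24° + 180° = 139.96°.
Angle from antisolar point = 180° − D = 40.04°.

40.0°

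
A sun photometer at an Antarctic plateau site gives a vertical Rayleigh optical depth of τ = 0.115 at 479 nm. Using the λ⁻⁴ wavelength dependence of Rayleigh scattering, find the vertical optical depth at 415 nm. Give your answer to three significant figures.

0.204

τ(415 nm) = τ(479 nm) × (479/415)⁴ = 0.115 × (1.1542)⁴ = 0.115 × 1.7748 = 0.2041.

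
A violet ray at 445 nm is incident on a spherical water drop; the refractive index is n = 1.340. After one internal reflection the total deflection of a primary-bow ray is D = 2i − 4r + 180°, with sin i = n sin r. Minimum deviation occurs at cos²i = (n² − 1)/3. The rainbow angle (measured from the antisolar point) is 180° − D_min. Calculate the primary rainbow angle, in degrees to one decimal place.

cos²i = (1.79560 − 1)/3 = 0.26520; i = arccos(0.51498) = 59.004°.
sin r = sin 59.004°/1.340 = 0.63971; r = 39.770°.
D_min = 2·59.004° − 4·39.770° + 180° = 138.929°.
Rainbow angle = 180° − D_min = 41.071°.

41.1°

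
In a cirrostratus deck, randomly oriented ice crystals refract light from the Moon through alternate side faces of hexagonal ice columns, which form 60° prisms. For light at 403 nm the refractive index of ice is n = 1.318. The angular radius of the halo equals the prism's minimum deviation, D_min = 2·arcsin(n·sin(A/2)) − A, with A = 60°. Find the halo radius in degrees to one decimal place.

n·sin(A/2) = 1.318 × sin 30° = 1.318 × 0.5000 = 0.6590.
D_min = 2·arcsin(0.6590) − 60° = 2 × 41.224° − 60° = 22.447°.

22.4°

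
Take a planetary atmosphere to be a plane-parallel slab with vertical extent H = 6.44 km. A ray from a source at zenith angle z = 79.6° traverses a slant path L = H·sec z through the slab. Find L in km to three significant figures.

sec z = 1/cos 79.6° = 5.5396.
L = 6.44 × 5.5396 = 35.675 km.

35.7 km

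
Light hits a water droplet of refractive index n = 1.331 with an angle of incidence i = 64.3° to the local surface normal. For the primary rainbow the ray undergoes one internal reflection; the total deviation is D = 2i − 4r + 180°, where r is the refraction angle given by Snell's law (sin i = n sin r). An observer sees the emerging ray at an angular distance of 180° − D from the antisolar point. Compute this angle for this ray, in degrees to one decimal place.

sin r = sin 64.3° / 1.331 = 0.9011/1.331 = 0.6770; r = 42.61°.
D = 2·64.3° − 4·42.61° + 180° = 128.60° − 170.44° + 180° = 138.16°.
Angle from antisolar point = 180° − D = 41.84°.

41.8°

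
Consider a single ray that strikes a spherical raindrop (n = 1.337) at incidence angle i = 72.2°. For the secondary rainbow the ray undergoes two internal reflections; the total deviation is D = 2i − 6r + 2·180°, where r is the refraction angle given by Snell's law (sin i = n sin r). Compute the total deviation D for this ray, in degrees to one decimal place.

sin r = sin 72.2° / 1.337 = 0.9521/1.337 = 0.7121; r = 45.41°.
D = 2·72.2° − 6·45.41° + 2·180° = 144.40° − 272.46° + 360° = 231.94°.

231.9°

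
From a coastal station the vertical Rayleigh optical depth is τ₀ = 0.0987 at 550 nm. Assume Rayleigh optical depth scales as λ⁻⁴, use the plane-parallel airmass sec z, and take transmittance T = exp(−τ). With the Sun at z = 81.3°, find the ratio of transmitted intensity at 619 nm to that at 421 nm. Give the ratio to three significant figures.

4.45

Airmass: sec 81.3° = 6.6111.
τ(619 nm) = 0.0987 × (550/619)⁴ × 6.6111 = 0.0987 × 0.6233 × 6.6111 = 0.4067.
τ(421 nm) = 0.0987 × (550/421)⁴ × 6.6111 = 0.0987 × 2.9129 × 6.6111 = 1.9007.
T(619)/T(421) = exp(τ_B − τ_A) = exp(1.4940) = 4.4549.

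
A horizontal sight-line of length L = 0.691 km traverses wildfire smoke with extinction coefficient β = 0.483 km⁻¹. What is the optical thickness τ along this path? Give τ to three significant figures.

0.334

τ = β·L = 0.483 × 0.691 = 0.3338.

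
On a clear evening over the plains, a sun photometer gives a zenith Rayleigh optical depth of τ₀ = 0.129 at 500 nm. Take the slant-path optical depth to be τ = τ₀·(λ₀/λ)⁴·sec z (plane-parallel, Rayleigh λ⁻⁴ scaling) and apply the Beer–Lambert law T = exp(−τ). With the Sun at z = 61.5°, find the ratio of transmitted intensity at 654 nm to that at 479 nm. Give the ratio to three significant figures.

Airmass: sec 61.5° = 2.0957.
τ(654 nm) = 0.129 × (500/654)⁴ × 2.0957 = 0.129 × 0.3416 × 2.0957 = 0.0924.
τ(479 nm) = 0.129 × (500/479)⁴ × 2.0957 = 0.129 × 1.1872 × 2.0957 = 0.3210.
T(654)/T(479) = exp(τ_B − τ_A) = exp(0.2286) = 1.2568.

1.26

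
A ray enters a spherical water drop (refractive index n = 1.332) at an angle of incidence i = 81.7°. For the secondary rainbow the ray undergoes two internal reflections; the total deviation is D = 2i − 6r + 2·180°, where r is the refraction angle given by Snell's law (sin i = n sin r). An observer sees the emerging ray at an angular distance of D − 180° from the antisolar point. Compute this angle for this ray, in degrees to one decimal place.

55.5°

sin r = sin 81.7° / 1.332 = 0.9895/1.332 = 0.7429; r = 47.98°.
D = 2·81.7° − 6·47.98° + 2·180° = 163.40° − 287.87° + 360° = 235.53°.
Angle from antisolar point = D − 180° = 55.53°.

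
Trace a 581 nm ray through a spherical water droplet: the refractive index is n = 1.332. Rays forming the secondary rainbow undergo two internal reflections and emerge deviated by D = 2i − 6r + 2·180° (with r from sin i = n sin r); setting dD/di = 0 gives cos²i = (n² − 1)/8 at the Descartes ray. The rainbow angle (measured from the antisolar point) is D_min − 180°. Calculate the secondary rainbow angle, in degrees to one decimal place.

cos²i = (1.77422 − 1)/8 = 0.09678; i = arccos(0.31109) = 71.875°.
sin r = sin 71.875°/1.332 = 0.71350; r = 45.520°.
D_min = 2·71.875° − 6·45.520° + 360° = 230.628°.
Rainbow angle = D_min − 180° = 50.628°.

50.6°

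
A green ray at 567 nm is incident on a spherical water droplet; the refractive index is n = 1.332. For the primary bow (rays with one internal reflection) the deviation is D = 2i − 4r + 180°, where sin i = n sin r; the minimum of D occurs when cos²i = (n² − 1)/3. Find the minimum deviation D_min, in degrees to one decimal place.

137.8°

cos²i = (1.77422 − 1)/3 = 0.25807; i = arccos(0.50801) = 59.469°.
sin r = sin 59.469°/1.332 = 0.64666; r = 40.290°.
D_min = 2·59.469° − 4·40.290° + 180° = 137.776°.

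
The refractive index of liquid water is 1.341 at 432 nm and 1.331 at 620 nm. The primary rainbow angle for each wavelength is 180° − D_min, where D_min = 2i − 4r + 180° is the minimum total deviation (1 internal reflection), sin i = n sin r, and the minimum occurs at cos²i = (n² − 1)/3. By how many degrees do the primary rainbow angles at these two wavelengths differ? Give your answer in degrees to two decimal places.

1.44°

At 432 nm (n = 1.341): cos²i = 0.26609 → i = 58.946°, r = 39.705°, D_min = 139.071°, rainbow angle = 40.929°.
At 620 nm (n = 1.331): cos²i = 0.25719 → i = 59.527°, r = 40.356°, D_min = 137.630°, rainbow angle = 42.370°.
Angular width = |40.929° − 42.370°| = 1.441°.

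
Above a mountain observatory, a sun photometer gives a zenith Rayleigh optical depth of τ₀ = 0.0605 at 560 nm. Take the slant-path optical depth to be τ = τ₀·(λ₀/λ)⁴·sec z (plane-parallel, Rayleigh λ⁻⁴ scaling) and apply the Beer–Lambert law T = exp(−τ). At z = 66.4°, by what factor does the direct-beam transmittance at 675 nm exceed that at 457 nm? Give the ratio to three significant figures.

1.31

Airmass: sec 66.4° = 2.4978.
τ(675 nm) = 0.0605 × (560/675)⁴ × 2.4978 = 0.0605 × 0.4737 × 2.4978 = 0.0716.
τ(457 nm) = 0.0605 × (560/457)⁴ × 2.4978 = 0.0605 × 2.2547 × 2.4978 = 0.3407.
T(675)/T(457) = exp(τ_B − τ_A) = exp(0.2691) = 1.3088.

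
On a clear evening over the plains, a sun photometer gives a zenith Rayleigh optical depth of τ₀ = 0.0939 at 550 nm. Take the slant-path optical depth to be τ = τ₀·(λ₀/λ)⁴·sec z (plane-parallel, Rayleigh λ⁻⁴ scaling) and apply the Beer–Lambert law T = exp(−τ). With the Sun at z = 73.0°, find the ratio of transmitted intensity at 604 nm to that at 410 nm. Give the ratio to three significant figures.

2.27

Airmass: sec 73.0° = 3.4203.
τ(604 nm) = 0.0939 × (550/604)⁴ × 3.4203 = 0.0939 × 0.6875 × 3.4203 = 0.2208.
τ(410 nm) = 0.0939 × (550/410)⁴ × 3.4203 = 0.0939 × 3.2383 × 3.4203 = 1.0400.
T(604)/T(410) = exp(τ_B − τ_A) = exp(0.8192) = 2.2687.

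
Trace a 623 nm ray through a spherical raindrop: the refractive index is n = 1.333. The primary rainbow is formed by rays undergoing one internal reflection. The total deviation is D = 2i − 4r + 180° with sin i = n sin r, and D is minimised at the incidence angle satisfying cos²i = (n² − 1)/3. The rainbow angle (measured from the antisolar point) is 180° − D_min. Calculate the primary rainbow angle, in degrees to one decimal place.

42.1°

cos²i = (1.77689 − 1)/3 = 0.25896; i = arccos(0.50888) = 59.410°.
sin r = sin 59.410°/1.333 = 0.64579; r = 40.225°.
D_min = 2·59.410° − 4·40.225° + 180° = 137.922°.
Rainbow angle = 180° − D_min = 42.078°.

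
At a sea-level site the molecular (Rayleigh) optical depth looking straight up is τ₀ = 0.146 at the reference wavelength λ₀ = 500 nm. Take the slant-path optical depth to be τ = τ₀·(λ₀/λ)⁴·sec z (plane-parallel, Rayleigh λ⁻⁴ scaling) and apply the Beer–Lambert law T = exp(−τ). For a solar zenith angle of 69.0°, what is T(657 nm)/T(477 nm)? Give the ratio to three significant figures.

1.43

Airmass: sec 69.0° = 2.7904.
τ(657 nm) = 0.146 × (500/657)⁴ × 2.7904 = 0.146 × 0.3354 × 2.7904 = 0.1367.
τ(477 nm) = 0.146 × (500/477)⁴ × 2.7904 = 0.146 × 1.2073 × 2.7904 = 0.4918.
T(657)/T(477) = exp(τ_B − τ_A) = exp(0.3552) = 1.4264.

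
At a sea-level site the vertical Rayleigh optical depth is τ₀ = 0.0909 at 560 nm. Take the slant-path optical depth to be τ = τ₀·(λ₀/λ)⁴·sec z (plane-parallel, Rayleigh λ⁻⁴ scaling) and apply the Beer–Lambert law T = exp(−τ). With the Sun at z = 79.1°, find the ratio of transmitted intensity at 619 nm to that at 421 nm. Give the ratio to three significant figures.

Airmass: sec 79.1° = 5.2883.
τ(619 nm) = 0.0909 × (560/619)⁴ × 5.2883 = 0.0909 × 0.6699 × 5.2883 = 0.3220.
τ(421 nm) = 0.0909 × (560/421)⁴ × 5.2883 = 0.0909 × 3.1306 × 5.2883 = 1.5049.
T(619)/T(421) = exp(τ_B − τ_A) = exp(1.1829) = 3.2638.

3.26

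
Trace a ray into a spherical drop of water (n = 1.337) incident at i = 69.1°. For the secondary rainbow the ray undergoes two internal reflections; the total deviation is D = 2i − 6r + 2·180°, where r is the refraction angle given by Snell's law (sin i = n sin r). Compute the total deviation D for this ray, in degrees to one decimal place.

232.2°

sin r = sin 69.1° / 1.337 = 0.9342/1.337 = 0.6987; r = 44.33°.
D = 2·69.1° − 6·44.33° + 2·180° = 138.20° − 265.95° + 360° = 232.25°.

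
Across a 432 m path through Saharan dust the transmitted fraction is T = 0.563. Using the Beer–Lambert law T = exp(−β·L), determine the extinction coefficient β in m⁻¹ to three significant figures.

0.00133 m⁻¹

Beer–Lambert: T = exp(−βL) ⇒ β = −ln(T)/L = −ln(0.563)/432 = 0.5745/432 = 0.00133 m⁻¹.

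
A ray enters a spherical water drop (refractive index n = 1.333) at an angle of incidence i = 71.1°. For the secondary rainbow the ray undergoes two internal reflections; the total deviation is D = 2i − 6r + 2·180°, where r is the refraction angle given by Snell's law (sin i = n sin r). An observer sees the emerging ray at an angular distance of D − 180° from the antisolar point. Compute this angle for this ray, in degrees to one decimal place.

50.9°

sin r = sin 71.1° / 1.333 = 0.9461/1.333 = 0.7097; r = 45.21°.
D = 2·71.1° − 6·45.21° + 2·180° = 142.20° − 271.28° + 360° = 230.92°.
Angle from antisolar point = D − 180° = 50.92°.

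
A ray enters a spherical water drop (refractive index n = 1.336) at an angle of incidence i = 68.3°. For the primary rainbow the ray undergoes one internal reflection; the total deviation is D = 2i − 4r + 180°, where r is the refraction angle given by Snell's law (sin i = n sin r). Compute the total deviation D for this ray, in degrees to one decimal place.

sin r = sin 68.3° / 1.336 = 0.9291/1.336 = 0.6955; r = 44.06°.
D = 2·68.3° − 4·44.06° + 180° = 136.60° − 176.26° + 180° = 140.34°.

140.3°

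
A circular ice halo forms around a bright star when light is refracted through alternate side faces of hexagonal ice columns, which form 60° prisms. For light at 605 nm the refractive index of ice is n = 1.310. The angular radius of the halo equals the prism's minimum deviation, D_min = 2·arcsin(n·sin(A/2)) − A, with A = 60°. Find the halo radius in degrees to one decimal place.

n·sin(A/2) = 1.310 × sin 30° = 1.310 × 0.5000 = 0.6550.
D_min = 2·arcsin(0.6550) − 60° = 2 × 40.920° − 60° = 21.839°.

21.8°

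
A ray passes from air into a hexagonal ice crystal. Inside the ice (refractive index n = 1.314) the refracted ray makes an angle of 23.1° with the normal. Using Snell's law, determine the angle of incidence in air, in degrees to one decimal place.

31.0°

Snell: sin θ_i = n · sin θ_r = 1.314 × sin 23.1° = 1.314 × 0.3923 = 0.5155.
θ_i = arcsin(0.5155) = 31.03°.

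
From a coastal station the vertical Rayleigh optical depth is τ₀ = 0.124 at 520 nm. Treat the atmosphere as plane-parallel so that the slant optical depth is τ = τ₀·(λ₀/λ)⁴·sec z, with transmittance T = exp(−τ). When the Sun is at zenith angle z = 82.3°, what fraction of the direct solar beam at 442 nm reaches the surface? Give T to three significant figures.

0.170

sec 82.3° = 7.4635.
τ = 0.124 × (520/442)⁴ × 7.4635 = 0.124 × 1.9157 × 7.4635 = 1.7729.
T = exp(−1.7729) = 0.1698.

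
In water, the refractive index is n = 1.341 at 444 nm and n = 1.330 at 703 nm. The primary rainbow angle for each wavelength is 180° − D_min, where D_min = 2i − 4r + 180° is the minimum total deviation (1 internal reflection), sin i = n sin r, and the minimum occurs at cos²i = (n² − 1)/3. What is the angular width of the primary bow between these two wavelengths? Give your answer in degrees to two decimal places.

At 444 nm (n = 1.341): cos²i = 0.26609 → i = 58.946°, r = 39.705°, D_min = 139.071°, rainbow angle = 40.929°.
At 703 nm (n = 1.330): cos²i = 0.25630 → i = 59.585°, r = 40.422°, D_min = 137.484°, rainbow angle = 42.516°.
Angular width = |40.929° − 42.516°| = 1.588°.

1.59°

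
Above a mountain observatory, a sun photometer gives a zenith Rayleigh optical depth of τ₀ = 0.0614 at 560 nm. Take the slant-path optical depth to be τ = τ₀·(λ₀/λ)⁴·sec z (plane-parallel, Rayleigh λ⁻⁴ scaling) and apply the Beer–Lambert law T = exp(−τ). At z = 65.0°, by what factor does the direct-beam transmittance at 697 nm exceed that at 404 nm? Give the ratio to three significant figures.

Airmass: sec 65.0° = 2.3662.
τ(697 nm) = 0.0614 × (560/697)⁴ × 2.3662 = 0.0614 × 0.4167 × 2.3662 = 0.0605.
τ(404 nm) = 0.0614 × (560/404)⁴ × 2.3662 = 0.0614 × 3.6917 × 2.3662 = 0.5363.
T(697)/T(404) = exp(τ_B − τ_A) = exp(0.4758) = 1.6093.

1.61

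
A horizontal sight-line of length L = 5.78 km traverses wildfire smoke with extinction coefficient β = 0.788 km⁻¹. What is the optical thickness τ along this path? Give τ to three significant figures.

4.55

τ = β·L = 0.788 × 5.78 = 4.5546.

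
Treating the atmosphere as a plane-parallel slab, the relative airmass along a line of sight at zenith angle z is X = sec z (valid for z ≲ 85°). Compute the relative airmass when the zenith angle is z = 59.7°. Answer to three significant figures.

1.98

X = sec z = 1/cos 59.7° = 1/0.5045 = 1.9821.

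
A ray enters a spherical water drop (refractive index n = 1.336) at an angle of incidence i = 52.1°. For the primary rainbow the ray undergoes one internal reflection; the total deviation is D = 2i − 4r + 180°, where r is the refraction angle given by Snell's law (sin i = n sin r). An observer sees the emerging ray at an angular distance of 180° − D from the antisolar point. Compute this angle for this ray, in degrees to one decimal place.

40.6°

sin r = sin 52.1° / 1.336 = 0.7891/1.336 = 0.5906; r = 36.20°.
D = 2·52.1° − 4·36.20° + 180° = 104.20° − 144.81° + 180° = 139.39°.
Angle from antisolar point = 180° − D = 40.61°.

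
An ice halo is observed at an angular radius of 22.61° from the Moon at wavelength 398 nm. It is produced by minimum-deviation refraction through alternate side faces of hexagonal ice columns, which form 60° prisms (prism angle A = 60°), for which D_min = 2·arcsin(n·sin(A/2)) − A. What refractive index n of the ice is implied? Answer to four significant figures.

1.320

Rearranging: n = sin((D_min + A)/2) / sin(A/2).
(D_min + A)/2 = (22.61° + 60°)/2 = 41.305°.
n = sin 41.305° / sin 30° = 0.6601 / 0.5000 = 1.3201.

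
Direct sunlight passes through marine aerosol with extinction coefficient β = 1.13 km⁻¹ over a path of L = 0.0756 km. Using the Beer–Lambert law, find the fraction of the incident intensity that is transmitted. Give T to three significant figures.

0.918

τ = β·L = 1.13 × 0.0756 = 0.0854.
T = exp(−0.0854) = 0.9181.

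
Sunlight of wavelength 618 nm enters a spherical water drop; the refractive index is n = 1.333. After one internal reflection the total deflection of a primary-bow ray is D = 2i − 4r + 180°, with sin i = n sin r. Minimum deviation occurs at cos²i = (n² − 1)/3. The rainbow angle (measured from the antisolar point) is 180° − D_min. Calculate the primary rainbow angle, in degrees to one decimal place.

cos²i = (1.77689 − 1)/3 = 0.25896; i = arccos(0.50888) = 59.410°.
sin r = sin 59.410°/1.333 = 0.64579; r = 40.225°.
D_min = 2·59.410° − 4·40.225° + 180° = 137.922°.
Rainbow angle = 180° − D_min = 42.078°.

42.1°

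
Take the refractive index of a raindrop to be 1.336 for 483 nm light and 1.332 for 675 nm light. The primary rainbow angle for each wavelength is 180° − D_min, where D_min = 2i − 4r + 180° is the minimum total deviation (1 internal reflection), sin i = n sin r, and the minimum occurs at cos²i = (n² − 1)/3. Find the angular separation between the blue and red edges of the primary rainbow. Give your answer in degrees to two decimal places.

0.58°

At 483 nm (n = 1.336): cos²i = 0.26163 → i = 59.236°, r = 40.029°, D_min = 138.356°, rainbow angle = 41.644°.
At 675 nm (n = 1.332): cos²i = 0.25807 → i = 59.469°, r = 40.290°, D_min = 137.776°, rainbow angle = 42.224°.
Angular width = |41.644° − 42.224°| = 0.580°.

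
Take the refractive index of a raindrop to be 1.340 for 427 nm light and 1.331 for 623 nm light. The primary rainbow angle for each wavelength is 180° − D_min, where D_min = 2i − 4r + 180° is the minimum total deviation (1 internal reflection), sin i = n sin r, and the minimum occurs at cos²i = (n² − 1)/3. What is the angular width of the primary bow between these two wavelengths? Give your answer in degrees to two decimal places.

1.30°

At 427 nm (n = 1.340): cos²i = 0.26520 → i = 59.004°, r = 39.770°, D_min = 138.929°, rainbow angle = 41.071°.
At 623 nm (n = 1.331): cos²i = 0.25719 → i = 59.527°, r = 40.356°, D_min = 137.630°, rainbow angle = 42.370°.
Angular width = |41.071° − 42.370°| = 1.299°.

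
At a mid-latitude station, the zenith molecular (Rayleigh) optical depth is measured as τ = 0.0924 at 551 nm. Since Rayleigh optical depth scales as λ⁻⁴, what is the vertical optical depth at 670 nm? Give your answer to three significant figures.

0.0423

τ(670 nm) = τ(551 nm) × (551/670)⁴ = 0.0924 × (0.8224)⁴ = 0.0924 × 0.4574 = 0.0423.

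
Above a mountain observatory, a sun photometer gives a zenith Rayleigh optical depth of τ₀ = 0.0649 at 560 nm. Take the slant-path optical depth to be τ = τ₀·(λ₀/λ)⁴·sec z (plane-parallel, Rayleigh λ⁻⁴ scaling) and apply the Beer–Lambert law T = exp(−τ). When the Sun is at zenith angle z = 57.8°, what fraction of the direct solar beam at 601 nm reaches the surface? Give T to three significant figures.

sec 57.8° = 1.8766.
τ = 0.0649 × (560/601)⁴ × 1.8766 = 0.0649 × 0.7538 × 1.8766 = 0.0918.
T = exp(−0.0918) = 0.9123.

0.912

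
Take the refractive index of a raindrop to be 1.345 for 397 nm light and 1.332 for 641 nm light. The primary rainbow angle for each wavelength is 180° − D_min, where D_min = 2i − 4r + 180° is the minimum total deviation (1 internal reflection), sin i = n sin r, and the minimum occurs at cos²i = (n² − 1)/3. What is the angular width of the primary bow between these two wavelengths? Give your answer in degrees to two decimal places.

At 397 nm (n = 1.345): cos²i = 0.26967 → i = 58.715°, r = 39.448°, D_min = 139.635°, rainbow angle = 40.365°.
At 641 nm (n = 1.332): cos²i = 0.25807 → i = 59.469°, r = 40.290°, D_min = 137.776°, rainbow angle = 42.224°.
Angular width = |40.365° − 42.224°| = 1.859°.

1.86°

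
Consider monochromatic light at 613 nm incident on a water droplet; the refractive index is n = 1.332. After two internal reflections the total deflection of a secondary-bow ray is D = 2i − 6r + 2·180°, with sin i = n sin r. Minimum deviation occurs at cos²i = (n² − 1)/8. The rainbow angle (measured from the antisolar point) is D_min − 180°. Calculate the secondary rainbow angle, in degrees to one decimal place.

cos²i = (1.77422 − 1)/8 = 0.09678; i = arccos(0.31109) = 71.875°.
sin r = sin 71.875°/1.332 = 0.71350; r = 45.520°.
D_min = 2·71.875° − 6·45.520° + 360° = 230.628°.
Rainbow angle = D_min − 180° = 50.628°.

50.6°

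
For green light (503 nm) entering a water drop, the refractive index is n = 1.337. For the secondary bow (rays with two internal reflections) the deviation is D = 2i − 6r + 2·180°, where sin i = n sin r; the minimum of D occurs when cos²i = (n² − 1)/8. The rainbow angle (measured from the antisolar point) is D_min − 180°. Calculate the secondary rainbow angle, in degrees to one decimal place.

cos²i = (1.78757 − 1)/8 = 0.09845; i = arccos(0.31376) = 71.714°.
sin r = sin 71.714°/1.337 = 0.71017; r = 45.249°.
D_min = 2·71.714° − 6·45.249° + 360° = 231.934°.
Rainbow angle = D_min − 180° = 51.934°.

51.9°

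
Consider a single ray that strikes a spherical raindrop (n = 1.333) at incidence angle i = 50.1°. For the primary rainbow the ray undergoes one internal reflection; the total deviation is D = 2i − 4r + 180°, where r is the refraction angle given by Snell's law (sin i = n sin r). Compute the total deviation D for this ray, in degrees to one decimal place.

sin r = sin 50.1° / 1.333 = 0.7672/1.333 = 0.5755; r = 35.14°.
D = 2·50.1° − 4·35.14° + 180° = 100.20° − 140.54° + 180° = 139.66°.

139.7°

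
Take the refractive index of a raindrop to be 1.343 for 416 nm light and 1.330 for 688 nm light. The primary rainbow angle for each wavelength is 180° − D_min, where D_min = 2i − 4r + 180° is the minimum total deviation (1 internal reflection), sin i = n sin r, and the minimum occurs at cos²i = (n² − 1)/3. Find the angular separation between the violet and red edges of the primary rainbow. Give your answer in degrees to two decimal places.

At 416 nm (n = 1.343): cos²i = 0.26788 → i = 58.830°, r = 39.577°, D_min = 139.354°, rainbow angle = 40.646°.
At 688 nm (n = 1.330): cos²i = 0.25630 → i = 59.585°, r = 40.422°, D_min = 137.484°, rainbow angle = 42.516°.
Angular width = |40.646° − 42.516°| = 1.871°.

1.87°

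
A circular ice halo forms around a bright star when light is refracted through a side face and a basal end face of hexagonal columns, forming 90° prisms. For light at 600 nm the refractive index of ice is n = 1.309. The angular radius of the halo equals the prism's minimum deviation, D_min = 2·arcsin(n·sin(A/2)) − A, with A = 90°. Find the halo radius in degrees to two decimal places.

45.52°

n·sin(A/2) = 1.309 × sin 45° = 1.309 × 0.7071 = 0.9256.
D_min = 2·arcsin(0.9256) − 90° = 2 × 67.759° − 90° = 45.519°.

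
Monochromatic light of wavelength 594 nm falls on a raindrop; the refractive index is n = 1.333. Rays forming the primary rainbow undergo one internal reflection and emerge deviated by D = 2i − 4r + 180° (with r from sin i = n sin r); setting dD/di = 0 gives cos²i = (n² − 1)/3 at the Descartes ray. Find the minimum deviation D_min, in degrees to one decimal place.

137.9°

cos²i = (1.77689 − 1)/3 = 0.25896; i = arccos(0.50888) = 59.410°.
sin r = sin 59.410°/1.333 = 0.64579; r = 40.225°.
D_min = 2·59.410° − 4·40.225° + 180° = 137.922°.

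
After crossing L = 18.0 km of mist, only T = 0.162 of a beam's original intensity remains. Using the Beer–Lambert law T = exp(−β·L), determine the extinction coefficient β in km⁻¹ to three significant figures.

0.101 km⁻¹

Beer–Lambert: T = exp(−βL) ⇒ β = −ln(T)/L = −ln(0.162)/18.0 = 1.8202/18.0 = 0.1011 km⁻¹.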